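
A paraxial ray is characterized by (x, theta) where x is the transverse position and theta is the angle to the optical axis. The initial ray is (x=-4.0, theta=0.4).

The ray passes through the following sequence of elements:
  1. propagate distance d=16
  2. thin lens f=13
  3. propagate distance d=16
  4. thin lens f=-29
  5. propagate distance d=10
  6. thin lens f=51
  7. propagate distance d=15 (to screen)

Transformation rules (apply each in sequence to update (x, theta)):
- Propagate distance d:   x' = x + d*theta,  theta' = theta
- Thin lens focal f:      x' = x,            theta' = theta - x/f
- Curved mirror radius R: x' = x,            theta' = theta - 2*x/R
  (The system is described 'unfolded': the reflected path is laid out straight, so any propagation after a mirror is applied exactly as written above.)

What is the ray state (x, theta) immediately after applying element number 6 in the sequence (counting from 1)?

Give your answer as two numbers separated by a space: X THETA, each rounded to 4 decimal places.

Initial: x=-4.0000 theta=0.4000
After 1 (propagate distance d=16): x=2.4000 theta=0.4000
After 2 (thin lens f=13): x=2.4000 theta=14/65 (≈0.2154)
After 3 (propagate distance d=16): x=76/13 (≈5.8462) theta=14/65 (≈0.2154)
After 4 (thin lens f=-29): x=76/13 (≈5.8462) theta=786/1885 (≈0.4170)
After 5 (propagate distance d=10): x=3776/377 (≈10.0159) theta=786/1885 (≈0.4170)
After 6 (thin lens f=51): x=3776/377 (≈10.0159) theta=21206/96135 (≈0.2206)
Rounded to 4 decimal places: x = 10.0159, theta = 0.2206

Answer: 10.0159 0.2206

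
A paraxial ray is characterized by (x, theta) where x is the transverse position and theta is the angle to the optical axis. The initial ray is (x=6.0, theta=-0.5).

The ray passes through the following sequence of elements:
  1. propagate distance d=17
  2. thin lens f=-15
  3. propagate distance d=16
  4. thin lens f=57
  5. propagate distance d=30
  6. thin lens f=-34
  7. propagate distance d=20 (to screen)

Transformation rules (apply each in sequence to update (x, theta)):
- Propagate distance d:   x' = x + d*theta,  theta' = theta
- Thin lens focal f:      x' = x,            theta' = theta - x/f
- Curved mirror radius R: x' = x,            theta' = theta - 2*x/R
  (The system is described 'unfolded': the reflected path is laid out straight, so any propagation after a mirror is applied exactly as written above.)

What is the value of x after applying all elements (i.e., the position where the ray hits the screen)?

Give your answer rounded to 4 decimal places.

Answer: -50.3837

Derivation:
Initial: x=6.0000 theta=-0.5000
After 1 (propagate distance d=17): x=-2.5000 theta=-0.5000
After 2 (thin lens f=-15): x=-2.5000 theta=-2/3 (≈-0.6667)
After 3 (propagate distance d=16): x=-79/6 (≈-13.1667) theta=-2/3 (≈-0.6667)
After 4 (thin lens f=57): x=-79/6 (≈-13.1667) theta=-149/342 (≈-0.4357)
After 5 (propagate distance d=30): x=-997/38 (≈-26.2368) theta=-149/342 (≈-0.4357)
After 6 (thin lens f=-34): x=-997/38 (≈-26.2368) theta=-14039/11628 (≈-1.2073)
After 7 (propagate distance d=20 (to screen)): x=-292931/5814 (≈-50.3837) theta=-14039/11628 (≈-1.2073)
Rounded to 4 decimal places: x = -50.3837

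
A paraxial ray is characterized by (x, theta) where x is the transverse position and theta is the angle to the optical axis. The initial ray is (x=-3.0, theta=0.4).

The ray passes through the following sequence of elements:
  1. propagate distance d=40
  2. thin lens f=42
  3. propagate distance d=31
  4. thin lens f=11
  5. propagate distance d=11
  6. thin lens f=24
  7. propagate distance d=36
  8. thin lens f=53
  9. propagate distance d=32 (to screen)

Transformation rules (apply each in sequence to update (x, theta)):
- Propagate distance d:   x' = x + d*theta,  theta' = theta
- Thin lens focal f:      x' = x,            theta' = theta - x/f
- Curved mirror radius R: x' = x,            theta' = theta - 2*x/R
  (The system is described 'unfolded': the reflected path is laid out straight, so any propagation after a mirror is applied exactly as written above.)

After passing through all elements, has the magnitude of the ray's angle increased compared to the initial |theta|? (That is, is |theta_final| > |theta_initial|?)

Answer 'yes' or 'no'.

Answer: yes

Derivation:
Initial: x=-3.0000 theta=0.4000
After 1 (propagate distance d=40): x=13.0000 theta=0.4000
After 2 (thin lens f=42): x=13.0000 theta=19/210 (≈0.0905)
After 3 (propagate distance d=31): x=3319/210 (≈15.8048) theta=19/210 (≈0.0905)
After 4 (thin lens f=11): x=3319/210 (≈15.8048) theta=-311/231 (≈-1.3463)
After 5 (propagate distance d=11): x=209/210 (≈0.9952) theta=-311/231 (≈-1.3463)
After 6 (thin lens f=24): x=209/210 (≈0.9952) theta=-76939/55440 (≈-1.3878)
After 7 (propagate distance d=36): x=-32317/660 (≈-48.9652) theta=-76939/55440 (≈-1.3878)
After 8 (thin lens f=53): x=-32317/660 (≈-48.9652) theta=-1363139/2938320 (≈-0.4639)
After 9 (propagate distance d=32 (to screen)): x=-46873933/734580 (≈-63.8105) theta=-1363139/2938320 (≈-0.4639)
|theta_initial|=0.4000 |theta_final|=1363139/2938320 (≈0.4639) -> increased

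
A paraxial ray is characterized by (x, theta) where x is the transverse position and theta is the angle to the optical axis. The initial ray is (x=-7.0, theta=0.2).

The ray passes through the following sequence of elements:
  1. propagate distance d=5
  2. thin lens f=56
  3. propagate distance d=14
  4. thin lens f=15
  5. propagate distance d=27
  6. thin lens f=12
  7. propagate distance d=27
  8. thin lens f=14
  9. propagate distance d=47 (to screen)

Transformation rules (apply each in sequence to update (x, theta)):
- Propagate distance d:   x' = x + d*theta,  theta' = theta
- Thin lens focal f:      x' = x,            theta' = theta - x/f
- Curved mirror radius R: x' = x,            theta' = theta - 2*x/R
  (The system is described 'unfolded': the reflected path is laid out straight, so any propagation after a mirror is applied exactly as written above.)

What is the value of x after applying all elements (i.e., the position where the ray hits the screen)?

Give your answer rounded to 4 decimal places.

Initial: x=-7.0000 theta=0.2000
After 1 (propagate distance d=5): x=-6.0000 theta=0.2000
After 2 (thin lens f=56): x=-6.0000 theta=43/140 (≈0.3071)
After 3 (propagate distance d=14): x=-1.7000 theta=43/140 (≈0.3071)
After 4 (thin lens f=15): x=-1.7000 theta=883/2100 (≈0.4205)
After 5 (propagate distance d=27): x=6757/700 (≈9.6529) theta=883/2100 (≈0.4205)
After 6 (thin lens f=12): x=6757/700 (≈9.6529) theta=-43/112 (≈-0.3839)
After 7 (propagate distance d=27): x=-1997/2800 (≈-0.7132) theta=-43/112 (≈-0.3839)
After 8 (thin lens f=14): x=-1997/2800 (≈-0.7132) theta=-13053/39200 (≈-0.3330)
After 9 (propagate distance d=47 (to screen)): x=-641449/39200 (≈-16.3635) theta=-13053/39200 (≈-0.3330)
Rounded to 4 decimal places: x = -16.3635

Answer: -16.3635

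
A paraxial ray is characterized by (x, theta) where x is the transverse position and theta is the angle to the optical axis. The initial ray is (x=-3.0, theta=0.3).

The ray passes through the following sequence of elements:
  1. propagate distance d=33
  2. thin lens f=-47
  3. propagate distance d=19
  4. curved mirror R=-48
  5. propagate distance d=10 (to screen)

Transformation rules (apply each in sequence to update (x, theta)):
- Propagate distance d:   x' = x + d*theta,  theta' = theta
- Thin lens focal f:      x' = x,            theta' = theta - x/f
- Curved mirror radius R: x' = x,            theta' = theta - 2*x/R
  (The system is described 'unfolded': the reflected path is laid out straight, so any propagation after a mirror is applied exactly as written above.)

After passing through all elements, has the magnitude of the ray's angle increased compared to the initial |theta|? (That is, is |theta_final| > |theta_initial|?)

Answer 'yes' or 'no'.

Answer: yes

Derivation:
Initial: x=-3.0000 theta=0.3000
After 1 (propagate distance d=33): x=6.9000 theta=0.3000
After 2 (thin lens f=-47): x=6.9000 theta=21/47 (≈0.4468)
After 3 (propagate distance d=19): x=7233/470 (≈15.3894) theta=21/47 (≈0.4468)
After 4 (curved mirror R=-48): x=7233/470 (≈15.3894) theta=4091/3760 (≈1.0880)
After 5 (propagate distance d=10 (to screen)): x=49387/1880 (≈26.2697) theta=4091/3760 (≈1.0880)
|theta_initial|=0.3000 |theta_final|=4091/3760 (≈1.0880) -> increased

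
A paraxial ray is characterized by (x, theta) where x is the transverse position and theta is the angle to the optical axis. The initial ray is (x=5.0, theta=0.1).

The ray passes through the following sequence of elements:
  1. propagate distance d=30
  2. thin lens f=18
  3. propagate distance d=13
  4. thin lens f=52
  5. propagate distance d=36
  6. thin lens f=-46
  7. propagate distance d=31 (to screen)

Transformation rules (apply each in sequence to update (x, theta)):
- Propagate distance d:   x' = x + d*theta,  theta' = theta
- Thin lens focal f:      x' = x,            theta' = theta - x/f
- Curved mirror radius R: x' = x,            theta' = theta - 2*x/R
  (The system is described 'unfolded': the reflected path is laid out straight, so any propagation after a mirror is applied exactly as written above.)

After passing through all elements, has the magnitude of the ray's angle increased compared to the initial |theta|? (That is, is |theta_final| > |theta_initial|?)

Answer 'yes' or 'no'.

Initial: x=5.0000 theta=0.1000
After 1 (propagate distance d=30): x=8.0000 theta=0.1000
After 2 (thin lens f=18): x=8.0000 theta=-31/90 (≈-0.3444)
After 3 (propagate distance d=13): x=317/90 (≈3.5222) theta=-31/90 (≈-0.3444)
After 4 (thin lens f=52): x=317/90 (≈3.5222) theta=-643/1560 (≈-0.4122)
After 5 (propagate distance d=36): x=-1324/117 (≈-11.3162) theta=-643/1560 (≈-0.4122)
After 6 (thin lens f=-46): x=-1324/117 (≈-11.3162) theta=-70847/107640 (≈-0.6582)
After 7 (propagate distance d=31 (to screen)): x=-3414337/107640 (≈-31.7200) theta=-70847/107640 (≈-0.6582)
|theta_initial|=0.1000 |theta_final|=70847/107640 (≈0.6582) -> increased

Answer: yes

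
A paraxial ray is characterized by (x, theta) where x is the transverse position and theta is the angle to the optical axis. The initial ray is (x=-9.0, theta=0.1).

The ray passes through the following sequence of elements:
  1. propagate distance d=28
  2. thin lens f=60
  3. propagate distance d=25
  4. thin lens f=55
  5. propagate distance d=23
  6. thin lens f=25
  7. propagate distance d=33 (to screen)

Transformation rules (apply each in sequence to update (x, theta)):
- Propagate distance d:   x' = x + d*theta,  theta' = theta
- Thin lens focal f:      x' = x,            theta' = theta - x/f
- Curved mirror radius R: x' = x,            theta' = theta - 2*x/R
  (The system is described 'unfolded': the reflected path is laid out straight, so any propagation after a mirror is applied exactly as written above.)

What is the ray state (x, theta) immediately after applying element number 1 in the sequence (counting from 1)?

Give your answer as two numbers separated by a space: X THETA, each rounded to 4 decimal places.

Initial: x=-9.0000 theta=0.1000
After 1 (propagate distance d=28): x=-6.2000 theta=0.1000
Rounded to 4 decimal places: x = -6.2000, theta = 0.1000

Answer: -6.2000 0.1000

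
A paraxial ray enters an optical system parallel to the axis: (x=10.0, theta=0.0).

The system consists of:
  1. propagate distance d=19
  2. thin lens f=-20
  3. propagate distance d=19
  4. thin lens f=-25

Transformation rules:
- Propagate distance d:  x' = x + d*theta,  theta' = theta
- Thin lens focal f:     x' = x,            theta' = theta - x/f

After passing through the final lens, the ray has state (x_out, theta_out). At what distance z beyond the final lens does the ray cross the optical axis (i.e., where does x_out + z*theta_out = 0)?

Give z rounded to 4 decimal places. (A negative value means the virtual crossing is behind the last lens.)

Initial: x=10.0000 theta=0.0000
After 1 (propagate distance d=19): x=10.0000 theta=0.0000
After 2 (thin lens f=-20): x=10.0000 theta=0.5000
After 3 (propagate distance d=19): x=19.5000 theta=0.5000
After 4 (thin lens f=-25): x=19.5000 theta=1.2800
z_focus = -x_out/theta_out = -(19.5000)/(1.2800) = -975/64 ≈ -15.2344
Rounded to 4 decimal places: z = -15.2344

Answer: -15.2344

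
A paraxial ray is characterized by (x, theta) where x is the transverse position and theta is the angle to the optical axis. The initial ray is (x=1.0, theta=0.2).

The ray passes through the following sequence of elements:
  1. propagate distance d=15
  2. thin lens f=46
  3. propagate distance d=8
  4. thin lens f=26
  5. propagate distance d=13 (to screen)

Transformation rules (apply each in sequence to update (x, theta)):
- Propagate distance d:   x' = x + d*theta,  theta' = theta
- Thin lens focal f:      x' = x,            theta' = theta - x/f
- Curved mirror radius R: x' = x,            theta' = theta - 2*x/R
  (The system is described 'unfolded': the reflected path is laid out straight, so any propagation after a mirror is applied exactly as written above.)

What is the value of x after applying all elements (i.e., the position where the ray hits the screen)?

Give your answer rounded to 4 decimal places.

Initial: x=1.0000 theta=0.2000
After 1 (propagate distance d=15): x=4.0000 theta=0.2000
After 2 (thin lens f=46): x=4.0000 theta=13/115 (≈0.1130)
After 3 (propagate distance d=8): x=564/115 (≈4.9043) theta=13/115 (≈0.1130)
After 4 (thin lens f=26): x=564/115 (≈4.9043) theta=-113/1495 (≈-0.0756)
After 5 (propagate distance d=13 (to screen)): x=451/115 (≈3.9217) theta=-113/1495 (≈-0.0756)
Rounded to 4 decimal places: x = 3.9217

Answer: 3.9217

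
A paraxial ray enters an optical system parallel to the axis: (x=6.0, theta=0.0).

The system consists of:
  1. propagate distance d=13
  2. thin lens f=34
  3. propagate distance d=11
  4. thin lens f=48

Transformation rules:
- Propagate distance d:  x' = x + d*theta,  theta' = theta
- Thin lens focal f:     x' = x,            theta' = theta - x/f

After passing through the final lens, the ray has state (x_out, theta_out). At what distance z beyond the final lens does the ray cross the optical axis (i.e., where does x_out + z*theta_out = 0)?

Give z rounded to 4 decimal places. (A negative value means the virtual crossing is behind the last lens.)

Initial: x=6.0000 theta=0.0000
After 1 (propagate distance d=13): x=6.0000 theta=0.0000
After 2 (thin lens f=34): x=6.0000 theta=-3/17 (≈-0.1765)
After 3 (propagate distance d=11): x=69/17 (≈4.0588) theta=-3/17 (≈-0.1765)
After 4 (thin lens f=48): x=69/17 (≈4.0588) theta=-71/272 (≈-0.2610)
z_focus = -x_out/theta_out = -(69/17)/(-71/272) = 1104/71 ≈ 15.5493
Rounded to 4 decimal places: z = 15.5493

Answer: 15.5493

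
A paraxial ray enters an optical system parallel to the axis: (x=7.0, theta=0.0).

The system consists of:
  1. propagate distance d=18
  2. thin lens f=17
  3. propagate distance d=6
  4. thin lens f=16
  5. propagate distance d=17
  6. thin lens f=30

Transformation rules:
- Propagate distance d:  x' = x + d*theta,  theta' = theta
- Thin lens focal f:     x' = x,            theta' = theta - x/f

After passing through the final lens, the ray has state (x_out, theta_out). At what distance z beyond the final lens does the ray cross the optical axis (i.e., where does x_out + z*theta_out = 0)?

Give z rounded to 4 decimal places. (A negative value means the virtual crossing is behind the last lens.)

Initial: x=7.0000 theta=0.0000
After 1 (propagate distance d=18): x=7.0000 theta=0.0000
After 2 (thin lens f=17): x=7.0000 theta=-7/17 (≈-0.4118)
After 3 (propagate distance d=6): x=77/17 (≈4.5294) theta=-7/17 (≈-0.4118)
After 4 (thin lens f=16): x=77/17 (≈4.5294) theta=-189/272 (≈-0.6949)
After 5 (propagate distance d=17): x=-1981/272 (≈-7.2831) theta=-189/272 (≈-0.6949)
After 6 (thin lens f=30): x=-1981/272 (≈-7.2831) theta=-217/480 (≈-0.4521)
z_focus = -x_out/theta_out = -(-1981/272)/(-217/480) = -8490/527 ≈ -16.1101
Rounded to 4 decimal places: z = -16.1101

Answer: -16.1101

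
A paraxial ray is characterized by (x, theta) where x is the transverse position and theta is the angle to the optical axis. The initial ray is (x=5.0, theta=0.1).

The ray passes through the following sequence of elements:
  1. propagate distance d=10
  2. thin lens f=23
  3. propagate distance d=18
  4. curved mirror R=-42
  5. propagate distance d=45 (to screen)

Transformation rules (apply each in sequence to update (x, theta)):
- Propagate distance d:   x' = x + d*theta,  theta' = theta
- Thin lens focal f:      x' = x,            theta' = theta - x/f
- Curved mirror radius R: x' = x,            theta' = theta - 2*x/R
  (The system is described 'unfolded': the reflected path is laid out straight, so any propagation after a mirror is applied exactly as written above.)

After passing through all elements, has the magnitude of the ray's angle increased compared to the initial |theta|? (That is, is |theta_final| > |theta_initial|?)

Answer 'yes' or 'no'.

Initial: x=5.0000 theta=0.1000
After 1 (propagate distance d=10): x=6.0000 theta=0.1000
After 2 (thin lens f=23): x=6.0000 theta=-37/230 (≈-0.1609)
After 3 (propagate distance d=18): x=357/115 (≈3.1043) theta=-37/230 (≈-0.1609)
After 4 (curved mirror R=-42): x=357/115 (≈3.1043) theta=-3/230 (≈-0.0130)
After 5 (propagate distance d=45 (to screen)): x=579/230 (≈2.5174) theta=-3/230 (≈-0.0130)
|theta_initial|=0.1000 |theta_final|=3/230 (≈0.0130) -> not increased

Answer: no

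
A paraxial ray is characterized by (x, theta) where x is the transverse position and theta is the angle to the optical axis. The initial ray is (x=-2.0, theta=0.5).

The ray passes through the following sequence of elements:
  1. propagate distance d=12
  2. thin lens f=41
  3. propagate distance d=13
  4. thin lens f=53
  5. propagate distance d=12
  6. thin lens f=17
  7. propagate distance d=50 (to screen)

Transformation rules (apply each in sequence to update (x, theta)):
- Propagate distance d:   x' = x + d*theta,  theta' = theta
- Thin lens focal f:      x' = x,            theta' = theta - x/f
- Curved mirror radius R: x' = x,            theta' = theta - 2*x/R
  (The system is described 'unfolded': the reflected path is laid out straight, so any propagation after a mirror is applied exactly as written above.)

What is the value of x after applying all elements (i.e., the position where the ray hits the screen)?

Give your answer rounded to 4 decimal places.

Answer: -11.8246

Derivation:
Initial: x=-2.0000 theta=0.5000
After 1 (propagate distance d=12): x=4.0000 theta=0.5000
After 2 (thin lens f=41): x=4.0000 theta=33/82 (≈0.4024)
After 3 (propagate distance d=13): x=757/82 (≈9.2317) theta=33/82 (≈0.4024)
After 4 (thin lens f=53): x=757/82 (≈9.2317) theta=496/2173 (≈0.2283)
After 5 (propagate distance d=12): x=52025/4346 (≈11.9708) theta=496/2173 (≈0.2283)
After 6 (thin lens f=17): x=52025/4346 (≈11.9708) theta=-35161/73882 (≈-0.4759)
After 7 (propagate distance d=50 (to screen)): x=-873625/73882 (≈-11.8246) theta=-35161/73882 (≈-0.4759)
Rounded to 4 decimal places: x = -11.8246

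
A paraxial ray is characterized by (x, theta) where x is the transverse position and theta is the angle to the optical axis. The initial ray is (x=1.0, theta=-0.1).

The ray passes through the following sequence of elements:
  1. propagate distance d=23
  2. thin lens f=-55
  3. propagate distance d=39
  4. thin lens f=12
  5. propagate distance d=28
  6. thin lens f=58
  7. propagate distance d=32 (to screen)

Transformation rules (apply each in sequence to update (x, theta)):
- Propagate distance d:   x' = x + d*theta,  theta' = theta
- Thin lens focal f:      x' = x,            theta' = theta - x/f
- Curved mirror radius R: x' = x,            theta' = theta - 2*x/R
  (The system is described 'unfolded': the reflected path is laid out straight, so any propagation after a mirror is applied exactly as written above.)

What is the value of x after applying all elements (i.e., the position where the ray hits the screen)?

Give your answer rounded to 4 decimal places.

Initial: x=1.0000 theta=-0.1000
After 1 (propagate distance d=23): x=-1.3000 theta=-0.1000
After 2 (thin lens f=-55): x=-1.3000 theta=-34/275 (≈-0.1236)
After 3 (propagate distance d=39): x=-3367/550 (≈-6.1218) theta=-34/275 (≈-0.1236)
After 4 (thin lens f=12): x=-3367/550 (≈-6.1218) theta=2551/6600 (≈0.3865)
After 5 (propagate distance d=28): x=3878/825 (≈4.7006) theta=2551/6600 (≈0.3865)
After 6 (thin lens f=58): x=3878/825 (≈4.7006) theta=19489/63800 (≈0.3055)
After 7 (propagate distance d=32 (to screen)): x=69266/4785 (≈14.4757) theta=19489/63800 (≈0.3055)
Rounded to 4 decimal places: x = 14.4757

Answer: 14.4757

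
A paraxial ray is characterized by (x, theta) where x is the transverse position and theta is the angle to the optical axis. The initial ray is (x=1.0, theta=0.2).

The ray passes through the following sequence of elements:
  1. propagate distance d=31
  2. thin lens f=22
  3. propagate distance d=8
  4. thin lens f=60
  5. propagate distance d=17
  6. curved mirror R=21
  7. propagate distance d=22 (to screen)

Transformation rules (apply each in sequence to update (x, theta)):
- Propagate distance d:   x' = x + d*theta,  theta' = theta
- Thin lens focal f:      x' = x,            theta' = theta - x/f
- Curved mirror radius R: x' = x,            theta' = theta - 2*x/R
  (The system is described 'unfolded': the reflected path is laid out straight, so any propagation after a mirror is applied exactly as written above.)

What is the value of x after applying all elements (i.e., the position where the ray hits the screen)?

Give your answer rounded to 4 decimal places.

Answer: -7.5492

Derivation:
Initial: x=1.0000 theta=0.2000
After 1 (propagate distance d=31): x=7.2000 theta=0.2000
After 2 (thin lens f=22): x=7.2000 theta=-7/55 (≈-0.1273)
After 3 (propagate distance d=8): x=68/11 (≈6.1818) theta=-7/55 (≈-0.1273)
After 4 (thin lens f=60): x=68/11 (≈6.1818) theta=-38/165 (≈-0.2303)
After 5 (propagate distance d=17): x=34/15 (≈2.2667) theta=-38/165 (≈-0.2303)
After 6 (curved mirror R=21): x=34/15 (≈2.2667) theta=-1546/3465 (≈-0.4462)
After 7 (propagate distance d=22 (to screen)): x=-2378/315 (≈-7.5492) theta=-1546/3465 (≈-0.4462)
Rounded to 4 decimal places: x = -7.5492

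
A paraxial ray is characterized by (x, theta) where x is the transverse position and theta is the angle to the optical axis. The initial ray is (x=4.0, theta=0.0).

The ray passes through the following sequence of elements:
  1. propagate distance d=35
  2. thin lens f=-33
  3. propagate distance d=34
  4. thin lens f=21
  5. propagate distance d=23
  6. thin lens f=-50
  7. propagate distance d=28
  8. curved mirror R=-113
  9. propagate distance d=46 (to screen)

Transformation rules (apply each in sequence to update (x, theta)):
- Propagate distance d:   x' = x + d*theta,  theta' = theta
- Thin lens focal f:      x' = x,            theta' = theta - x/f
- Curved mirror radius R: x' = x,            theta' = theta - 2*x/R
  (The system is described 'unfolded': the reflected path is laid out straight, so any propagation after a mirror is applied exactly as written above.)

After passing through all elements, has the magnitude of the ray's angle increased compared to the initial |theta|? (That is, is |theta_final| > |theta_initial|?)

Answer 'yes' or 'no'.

Initial: x=4.0000 theta=0.0000
After 1 (propagate distance d=35): x=4.0000 theta=0.0000
After 2 (thin lens f=-33): x=4.0000 theta=4/33 (≈0.1212)
After 3 (propagate distance d=34): x=268/33 (≈8.1212) theta=4/33 (≈0.1212)
After 4 (thin lens f=21): x=268/33 (≈8.1212) theta=-184/693 (≈-0.2655)
After 5 (propagate distance d=23): x=1396/693 (≈2.0144) theta=-184/693 (≈-0.2655)
After 6 (thin lens f=-50): x=1396/693 (≈2.0144) theta=-3902/17325 (≈-0.2252)
After 7 (propagate distance d=28): x=-74356/17325 (≈-4.2918) theta=-3902/17325 (≈-0.2252)
After 8 (curved mirror R=-113): x=-74356/17325 (≈-4.2918) theta=-28078/93225 (≈-0.3012)
After 9 (propagate distance d=46 (to screen)): x=-35525576/1957725 (≈-18.1464) theta=-28078/93225 (≈-0.3012)
|theta_initial|=0.0000 |theta_final|=28078/93225 (≈0.3012) -> increased

Answer: yes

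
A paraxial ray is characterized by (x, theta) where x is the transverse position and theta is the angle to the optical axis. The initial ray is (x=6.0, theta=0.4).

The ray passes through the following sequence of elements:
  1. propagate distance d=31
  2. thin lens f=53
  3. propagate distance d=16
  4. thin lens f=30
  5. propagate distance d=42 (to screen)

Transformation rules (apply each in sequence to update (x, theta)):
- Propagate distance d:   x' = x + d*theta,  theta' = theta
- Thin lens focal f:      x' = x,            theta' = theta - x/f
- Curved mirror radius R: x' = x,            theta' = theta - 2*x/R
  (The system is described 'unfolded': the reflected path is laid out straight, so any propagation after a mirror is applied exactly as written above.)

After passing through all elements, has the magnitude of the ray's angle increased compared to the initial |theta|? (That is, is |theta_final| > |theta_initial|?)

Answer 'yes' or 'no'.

Answer: yes

Derivation:
Initial: x=6.0000 theta=0.4000
After 1 (propagate distance d=31): x=18.4000 theta=0.4000
After 2 (thin lens f=53): x=18.4000 theta=14/265 (≈0.0528)
After 3 (propagate distance d=16): x=1020/53 (≈19.2453) theta=14/265 (≈0.0528)
After 4 (thin lens f=30): x=1020/53 (≈19.2453) theta=-156/265 (≈-0.5887)
After 5 (propagate distance d=42 (to screen)): x=-1452/265 (≈-5.4792) theta=-156/265 (≈-0.5887)
|theta_initial|=0.4000 |theta_final|=156/265 (≈0.5887) -> increased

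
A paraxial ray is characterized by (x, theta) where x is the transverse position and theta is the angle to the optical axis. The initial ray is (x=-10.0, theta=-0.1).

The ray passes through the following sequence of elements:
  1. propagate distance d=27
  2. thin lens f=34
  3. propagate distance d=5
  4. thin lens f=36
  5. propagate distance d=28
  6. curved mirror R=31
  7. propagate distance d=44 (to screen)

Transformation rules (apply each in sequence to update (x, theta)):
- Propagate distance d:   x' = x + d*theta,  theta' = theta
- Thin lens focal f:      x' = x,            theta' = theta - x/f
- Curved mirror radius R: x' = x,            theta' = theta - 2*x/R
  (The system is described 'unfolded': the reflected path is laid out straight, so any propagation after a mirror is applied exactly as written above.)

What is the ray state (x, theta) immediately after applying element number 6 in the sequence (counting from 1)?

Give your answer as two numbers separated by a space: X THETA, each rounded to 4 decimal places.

Initial: x=-10.0000 theta=-0.1000
After 1 (propagate distance d=27): x=-12.7000 theta=-0.1000
After 2 (thin lens f=34): x=-12.7000 theta=93/340 (≈0.2735)
After 3 (propagate distance d=5): x=-3853/340 (≈-11.3324) theta=93/340 (≈0.2735)
After 4 (thin lens f=36): x=-3853/340 (≈-11.3324) theta=7201/12240 (≈0.5883)
After 5 (propagate distance d=28): x=1573/306 (≈5.1405) theta=7201/12240 (≈0.5883)
After 6 (curved mirror R=31): x=1573/306 (≈5.1405) theta=97391/379440 (≈0.2567)
Rounded to 4 decimal places: x = 5.1405, theta = 0.2567

Answer: 5.1405 0.2567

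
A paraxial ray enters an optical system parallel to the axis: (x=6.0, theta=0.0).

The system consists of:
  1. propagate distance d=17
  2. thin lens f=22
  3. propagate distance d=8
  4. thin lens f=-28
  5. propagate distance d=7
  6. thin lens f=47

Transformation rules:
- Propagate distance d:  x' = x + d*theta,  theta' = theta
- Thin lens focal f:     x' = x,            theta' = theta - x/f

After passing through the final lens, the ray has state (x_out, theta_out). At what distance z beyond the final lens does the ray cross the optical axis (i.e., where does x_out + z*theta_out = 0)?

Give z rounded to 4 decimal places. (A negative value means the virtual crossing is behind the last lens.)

Answer: 14.5147

Derivation:
Initial: x=6.0000 theta=0.0000
After 1 (propagate distance d=17): x=6.0000 theta=0.0000
After 2 (thin lens f=22): x=6.0000 theta=-3/11 (≈-0.2727)
After 3 (propagate distance d=8): x=42/11 (≈3.8182) theta=-3/11 (≈-0.2727)
After 4 (thin lens f=-28): x=42/11 (≈3.8182) theta=-3/22 (≈-0.1364)
After 5 (propagate distance d=7): x=63/22 (≈2.8636) theta=-3/22 (≈-0.1364)
After 6 (thin lens f=47): x=63/22 (≈2.8636) theta=-102/517 (≈-0.1973)
z_focus = -x_out/theta_out = -(63/22)/(-102/517) = 987/68 ≈ 14.5147
Rounded to 4 decimal places: z = 14.5147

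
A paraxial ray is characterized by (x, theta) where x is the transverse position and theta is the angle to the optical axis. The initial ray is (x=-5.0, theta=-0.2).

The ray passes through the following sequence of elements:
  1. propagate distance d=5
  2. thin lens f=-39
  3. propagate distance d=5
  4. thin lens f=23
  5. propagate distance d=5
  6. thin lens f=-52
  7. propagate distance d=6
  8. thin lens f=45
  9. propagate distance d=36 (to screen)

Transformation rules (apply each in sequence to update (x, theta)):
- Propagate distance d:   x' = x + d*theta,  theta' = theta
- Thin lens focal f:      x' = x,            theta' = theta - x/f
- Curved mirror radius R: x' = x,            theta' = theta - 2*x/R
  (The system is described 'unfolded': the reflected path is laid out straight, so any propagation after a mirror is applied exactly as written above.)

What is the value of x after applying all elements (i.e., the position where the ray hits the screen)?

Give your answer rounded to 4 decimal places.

Answer: -7.7825

Derivation:
Initial: x=-5.0000 theta=-0.2000
After 1 (propagate distance d=5): x=-6.0000 theta=-0.2000
After 2 (thin lens f=-39): x=-6.0000 theta=-23/65 (≈-0.3538)
After 3 (propagate distance d=5): x=-101/13 (≈-7.7692) theta=-23/65 (≈-0.3538)
After 4 (thin lens f=23): x=-101/13 (≈-7.7692) theta=-24/1495 (≈-0.0161)
After 5 (propagate distance d=5): x=-2347/299 (≈-7.8495) theta=-24/1495 (≈-0.0161)
After 6 (thin lens f=-52): x=-2347/299 (≈-7.8495) theta=-12983/77740 (≈-0.1670)
After 7 (propagate distance d=6): x=-344059/38870 (≈-8.8515) theta=-12983/77740 (≈-0.1670)
After 8 (thin lens f=45): x=-344059/38870 (≈-8.8515) theta=7991/269100 (≈0.0297)
After 9 (propagate distance d=36 (to screen)): x=-1512529/194350 (≈-7.7825) theta=7991/269100 (≈0.0297)
Rounded to 4 decimal places: x = -7.7825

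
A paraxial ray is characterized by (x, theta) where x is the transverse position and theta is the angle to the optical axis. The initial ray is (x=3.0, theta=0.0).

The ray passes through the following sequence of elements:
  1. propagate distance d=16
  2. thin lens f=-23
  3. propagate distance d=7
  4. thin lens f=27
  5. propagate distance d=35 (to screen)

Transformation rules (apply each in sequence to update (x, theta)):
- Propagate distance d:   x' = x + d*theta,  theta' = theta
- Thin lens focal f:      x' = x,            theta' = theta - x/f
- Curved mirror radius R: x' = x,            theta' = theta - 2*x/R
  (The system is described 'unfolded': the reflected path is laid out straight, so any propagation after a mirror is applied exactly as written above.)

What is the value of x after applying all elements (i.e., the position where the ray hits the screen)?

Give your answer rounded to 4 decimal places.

Answer: 3.4058

Derivation:
Initial: x=3.0000 theta=0.0000
After 1 (propagate distance d=16): x=3.0000 theta=0.0000
After 2 (thin lens f=-23): x=3.0000 theta=3/23 (≈0.1304)
After 3 (propagate distance d=7): x=90/23 (≈3.9130) theta=3/23 (≈0.1304)
After 4 (thin lens f=27): x=90/23 (≈3.9130) theta=-1/69 (≈-0.0145)
After 5 (propagate distance d=35 (to screen)): x=235/69 (≈3.4058) theta=-1/69 (≈-0.0145)
Rounded to 4 decimal places: x = 3.4058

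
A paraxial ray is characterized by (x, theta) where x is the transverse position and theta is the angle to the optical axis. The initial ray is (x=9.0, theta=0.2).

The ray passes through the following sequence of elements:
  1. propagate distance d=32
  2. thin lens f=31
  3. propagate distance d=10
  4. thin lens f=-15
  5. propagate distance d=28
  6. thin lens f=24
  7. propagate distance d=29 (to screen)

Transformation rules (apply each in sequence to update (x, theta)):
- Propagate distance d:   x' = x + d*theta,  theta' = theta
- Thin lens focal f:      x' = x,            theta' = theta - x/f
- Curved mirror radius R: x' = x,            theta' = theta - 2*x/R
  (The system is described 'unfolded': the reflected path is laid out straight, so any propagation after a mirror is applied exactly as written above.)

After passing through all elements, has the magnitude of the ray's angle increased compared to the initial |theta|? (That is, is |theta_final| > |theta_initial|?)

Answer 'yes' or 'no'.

Answer: yes

Derivation:
Initial: x=9.0000 theta=0.2000
After 1 (propagate distance d=32): x=15.4000 theta=0.2000
After 2 (thin lens f=31): x=15.4000 theta=-46/155 (≈-0.2968)
After 3 (propagate distance d=10): x=1927/155 (≈12.4323) theta=-46/155 (≈-0.2968)
After 4 (thin lens f=-15): x=1927/155 (≈12.4323) theta=1237/2325 (≈0.5320)
After 5 (propagate distance d=28): x=63541/2325 (≈27.3295) theta=1237/2325 (≈0.5320)
After 6 (thin lens f=24): x=63541/2325 (≈27.3295) theta=-33853/55800 (≈-0.6067)
After 7 (propagate distance d=29 (to screen)): x=543247/55800 (≈9.7356) theta=-33853/55800 (≈-0.6067)
|theta_initial|=0.2000 |theta_final|=33853/55800 (≈0.6067) -> increased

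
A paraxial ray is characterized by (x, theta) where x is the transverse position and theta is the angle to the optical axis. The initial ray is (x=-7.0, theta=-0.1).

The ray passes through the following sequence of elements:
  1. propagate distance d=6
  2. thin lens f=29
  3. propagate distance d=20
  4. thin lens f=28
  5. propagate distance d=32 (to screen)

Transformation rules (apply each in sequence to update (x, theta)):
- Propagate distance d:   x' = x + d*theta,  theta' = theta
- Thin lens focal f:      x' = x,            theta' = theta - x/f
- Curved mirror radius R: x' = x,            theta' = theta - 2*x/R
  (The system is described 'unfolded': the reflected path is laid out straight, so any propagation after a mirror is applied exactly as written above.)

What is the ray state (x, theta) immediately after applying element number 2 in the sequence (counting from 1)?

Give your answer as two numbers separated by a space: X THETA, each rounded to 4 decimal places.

Initial: x=-7.0000 theta=-0.1000
After 1 (propagate distance d=6): x=-7.6000 theta=-0.1000
After 2 (thin lens f=29): x=-7.6000 theta=47/290 (≈0.1621)
Rounded to 4 decimal places: x = -7.6000, theta = 0.1621

Answer: -7.6000 0.1621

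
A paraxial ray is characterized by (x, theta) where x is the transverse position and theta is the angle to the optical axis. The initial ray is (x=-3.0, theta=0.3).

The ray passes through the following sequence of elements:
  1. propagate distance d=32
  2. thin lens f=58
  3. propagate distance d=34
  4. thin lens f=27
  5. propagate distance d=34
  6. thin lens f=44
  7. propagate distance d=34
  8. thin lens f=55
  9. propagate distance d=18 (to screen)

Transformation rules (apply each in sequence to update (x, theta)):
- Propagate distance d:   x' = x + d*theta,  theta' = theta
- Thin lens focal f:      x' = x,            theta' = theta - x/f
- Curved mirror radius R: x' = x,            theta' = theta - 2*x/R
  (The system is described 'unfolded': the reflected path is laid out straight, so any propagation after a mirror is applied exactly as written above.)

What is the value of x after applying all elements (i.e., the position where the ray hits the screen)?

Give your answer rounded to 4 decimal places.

Answer: -12.7274

Derivation:
Initial: x=-3.0000 theta=0.3000
After 1 (propagate distance d=32): x=6.6000 theta=0.3000
After 2 (thin lens f=58): x=6.6000 theta=27/145 (≈0.1862)
After 3 (propagate distance d=34): x=375/29 (≈12.9310) theta=27/145 (≈0.1862)
After 4 (thin lens f=27): x=375/29 (≈12.9310) theta=-382/1305 (≈-0.2927)
After 5 (propagate distance d=34): x=3887/1305 (≈2.9785) theta=-382/1305 (≈-0.2927)
After 6 (thin lens f=44): x=3887/1305 (≈2.9785) theta=-4139/11484 (≈-0.3604)
After 7 (propagate distance d=34): x=-29589/3190 (≈-9.2755) theta=-4139/11484 (≈-0.3604)
After 8 (thin lens f=55): x=-29589/3190 (≈-9.2755) theta=-605623/3158100 (≈-0.1918)
After 9 (propagate distance d=18 (to screen)): x=-1116509/87725 (≈-12.7274) theta=-605623/3158100 (≈-0.1918)
Rounded to 4 decimal places: x = -12.7274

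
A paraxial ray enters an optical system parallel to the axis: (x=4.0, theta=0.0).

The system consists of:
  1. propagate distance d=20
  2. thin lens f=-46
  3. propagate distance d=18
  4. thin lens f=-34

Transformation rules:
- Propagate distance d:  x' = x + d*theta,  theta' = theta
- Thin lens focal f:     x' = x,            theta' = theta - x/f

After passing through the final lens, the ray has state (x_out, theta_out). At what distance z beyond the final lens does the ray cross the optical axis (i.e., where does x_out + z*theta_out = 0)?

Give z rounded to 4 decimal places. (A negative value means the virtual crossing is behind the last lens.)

Initial: x=4.0000 theta=0.0000
After 1 (propagate distance d=20): x=4.0000 theta=0.0000
After 2 (thin lens f=-46): x=4.0000 theta=2/23 (≈0.0870)
After 3 (propagate distance d=18): x=128/23 (≈5.5652) theta=2/23 (≈0.0870)
After 4 (thin lens f=-34): x=128/23 (≈5.5652) theta=98/391 (≈0.2506)
z_focus = -x_out/theta_out = -(128/23)/(98/391) = -1088/49 ≈ -22.2041
Rounded to 4 decimal places: z = -22.2041

Answer: -22.2041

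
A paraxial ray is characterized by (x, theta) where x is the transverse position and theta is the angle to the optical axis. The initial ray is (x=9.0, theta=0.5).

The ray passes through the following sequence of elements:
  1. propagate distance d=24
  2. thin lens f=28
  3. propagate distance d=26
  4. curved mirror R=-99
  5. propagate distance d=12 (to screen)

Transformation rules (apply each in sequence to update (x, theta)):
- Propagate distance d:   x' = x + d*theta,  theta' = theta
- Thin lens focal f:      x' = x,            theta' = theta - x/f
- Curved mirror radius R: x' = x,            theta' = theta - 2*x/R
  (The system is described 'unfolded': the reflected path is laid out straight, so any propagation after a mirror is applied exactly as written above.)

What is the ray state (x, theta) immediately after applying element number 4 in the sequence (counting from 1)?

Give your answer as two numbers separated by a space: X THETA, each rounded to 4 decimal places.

Answer: 14.5000 0.0429

Derivation:
Initial: x=9.0000 theta=0.5000
After 1 (propagate distance d=24): x=21.0000 theta=0.5000
After 2 (thin lens f=28): x=21.0000 theta=-0.2500
After 3 (propagate distance d=26): x=14.5000 theta=-0.2500
After 4 (curved mirror R=-99): x=14.5000 theta=17/396 (≈0.0429)
Rounded to 4 decimal places: x = 14.5000, theta = 0.0429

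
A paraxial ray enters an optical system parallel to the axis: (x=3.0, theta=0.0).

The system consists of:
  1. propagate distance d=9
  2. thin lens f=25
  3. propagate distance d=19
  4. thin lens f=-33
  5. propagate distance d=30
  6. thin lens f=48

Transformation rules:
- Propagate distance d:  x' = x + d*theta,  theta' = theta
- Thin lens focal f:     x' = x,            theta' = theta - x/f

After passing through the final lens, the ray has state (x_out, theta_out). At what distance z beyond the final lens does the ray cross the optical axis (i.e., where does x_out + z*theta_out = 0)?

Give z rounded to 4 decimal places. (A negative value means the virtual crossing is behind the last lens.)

Initial: x=3.0000 theta=0.0000
After 1 (propagate distance d=9): x=3.0000 theta=0.0000
After 2 (thin lens f=25): x=3.0000 theta=-0.1200
After 3 (propagate distance d=19): x=0.7200 theta=-0.1200
After 4 (thin lens f=-33): x=0.7200 theta=-27/275 (≈-0.0982)
After 5 (propagate distance d=30): x=-612/275 (≈-2.2255) theta=-27/275 (≈-0.0982)
After 6 (thin lens f=48): x=-612/275 (≈-2.2255) theta=-57/1100 (≈-0.0518)
z_focus = -x_out/theta_out = -(-612/275)/(-57/1100) = -816/19 ≈ -42.9474
Rounded to 4 decimal places: z = -42.9474

Answer: -42.9474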